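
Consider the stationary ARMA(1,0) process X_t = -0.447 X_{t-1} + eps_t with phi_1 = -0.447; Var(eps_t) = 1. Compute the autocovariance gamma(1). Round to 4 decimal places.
\gamma(1) = -0.5586

Multiply the model equation by X_{t-k} and take expectations. With theta_0 = psi_0 = 1 and psi_j the MA(infinity) weights, this gives
  gamma(k) - sum_i phi_i gamma(k-i) = c_k,
  c_k = sigma^2 * sum_{j=k..q} theta_j psi_{j-k}   (c_k = 0 for k > q),
using gamma(-m) = gamma(m).
Pure AR (q = 0): c_0 = sigma^2 = 1, c_k = 0 for k >= 1.
Equations for k = 0 and k = 1 (AR order 1):
  gamma(0) = phi_1 gamma(1) + c_0
  gamma(1) = phi_1 gamma(0) + c_1
Substituting the second into the first: gamma(0) (1 - phi_1^2) = c_0 + phi_1 c_1, so
  gamma(0) = c_0 / (1 - phi_1^2) = 1 / (1 - (-0.447)^2) = 1 / 0.800191 = 1.249702.
  gamma(1) = phi_1 gamma(0) = (-0.447)(1.249702) = -0.558617.
Therefore gamma(1) = -0.5586 (to 4 decimal places).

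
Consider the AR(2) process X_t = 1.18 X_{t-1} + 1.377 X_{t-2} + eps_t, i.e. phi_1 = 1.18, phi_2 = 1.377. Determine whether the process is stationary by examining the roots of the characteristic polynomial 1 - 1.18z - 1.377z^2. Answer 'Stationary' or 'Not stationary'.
\text{Not stationary}

The AR(p) characteristic polynomial is P(z) = 1 - 1.18z - 1.377z^2.
Stationarity requires all roots to lie outside the unit circle, i.e. |z| > 1 for every root.
Set 1 + (-1.18) z + (-1.377) z^2 = 0, i.e. a z^2 + b z + c = 0 with a = -1.377, b = -1.18, c = 1.
Discriminant D = b^2 - 4ac = (-1.18)^2 - 4*(-1.377)*1 = 1.3924 - (-5.508) = 6.9004.
D >= 0, so the roots are real: z = (-b +/- sqrt(D)) / (2a) = (1.18 +/- 2.626861) / (-2.754).
  z_1 = (1.18 + 2.626861) / (-2.754) = -1.3823,   |z_1| = 1.3823.
  z_2 = (1.18 - 2.626861) / (-2.754) = 0.5254,   |z_2| = 0.5254.
Moduli of all roots: 1.3823, 0.5254.
All moduli strictly greater than 1? No.
Verdict: Not stationary.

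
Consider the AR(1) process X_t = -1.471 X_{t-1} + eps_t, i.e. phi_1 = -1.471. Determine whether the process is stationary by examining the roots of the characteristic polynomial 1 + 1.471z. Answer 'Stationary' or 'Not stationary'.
\text{Not stationary}

The AR(p) characteristic polynomial is P(z) = 1 + 1.471z.
Stationarity requires all roots to lie outside the unit circle, i.e. |z| > 1 for every root.
This is linear in z: 1 + (1.471) z = 0  =>  z = -1/(1.471) = -0.67981,  |z| = 0.67981.
Moduli of all roots: 0.6798.
All moduli strictly greater than 1? No.
Verdict: Not stationary.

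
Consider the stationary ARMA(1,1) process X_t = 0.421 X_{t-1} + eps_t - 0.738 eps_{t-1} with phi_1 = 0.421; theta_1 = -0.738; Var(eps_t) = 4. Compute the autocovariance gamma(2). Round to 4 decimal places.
\gamma(2) = -0.4472

Multiply the model equation by X_{t-k} and take expectations. With theta_0 = psi_0 = 1 and psi_j the MA(infinity) weights, this gives
  gamma(k) - sum_i phi_i gamma(k-i) = c_k,
  c_k = sigma^2 * sum_{j=k..q} theta_j psi_{j-k}   (c_k = 0 for k > q),
using gamma(-m) = gamma(m).
psi-weights needed (psi_j = theta_j + sum_i phi_i psi_{j-i}):
  psi_1 = theta_1 + phi_1 = -0.738 + (0.421) = -0.317
Right-hand sides:
  c_0 = sigma^2 (1 + theta_1 psi_1) = 4 * (1 + (-0.738)(-0.317)) = 4 * 1.233946 = 4.935784
  c_1 = sigma^2 theta_1 = 4 * (-0.738) = -2.952
  c_2 = 0
Equations for k = 0 and k = 1 (AR order 1):
  gamma(0) = phi_1 gamma(1) + c_0
  gamma(1) = phi_1 gamma(0) + c_1
Substituting the second into the first: gamma(0) (1 - phi_1^2) = c_0 + phi_1 c_1, so
  gamma(0) = (c_0 + phi_1 c_1) / (1 - phi_1^2) = (4.935784 + (0.421)(-2.952)) / (1 - (0.421)^2) = 3.692992 / 0.822759 = 4.488546.
  gamma(1) = phi_1 gamma(0) + c_1 = (0.421)(4.488546) + (-2.952) = -1.062322.
For k = 2 (> q): gamma(2) = phi_1 gamma(1) = (0.421)(-1.062322) = -0.447238.
Therefore gamma(2) = -0.4472 (to 4 decimal places).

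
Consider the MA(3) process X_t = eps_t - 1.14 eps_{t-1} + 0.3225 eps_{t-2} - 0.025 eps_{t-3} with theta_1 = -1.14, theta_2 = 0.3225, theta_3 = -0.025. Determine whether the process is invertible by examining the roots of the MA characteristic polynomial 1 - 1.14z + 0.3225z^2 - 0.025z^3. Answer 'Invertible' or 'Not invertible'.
\text{Invertible}

The MA(q) characteristic polynomial is P(z) = 1 - 1.14z + 0.3225z^2 - 0.025z^3.
Invertibility requires all roots to lie outside the unit circle, i.e. |z| > 1 for every root.
Degree 3: look for a simple real root z0 first, then factor out (1 - z/z0) and solve the remaining quadratic.
Testing z0 = 4: P(4) = 1 + (-1.14)(4) + (0.3225)(4)^2 + (-0.025)(4)^3
  = 1 + (-4.56) + (5.16) + (-1.6) = 0.  So z_0 = 4 is a root, |z_0| = 4.
Divide out the factor (1 - 0.25 z) = (1 - z/z0) (since 1/z0 = 0.25):
  P(z) = (1 - 0.25 z)(1 + (-0.89) z + (0.1) z^2)
  [check: z-coef -0.89 - (0.25) = -1.14; z^2-coef 0.1 - (0.25)(-0.89) = 0.3225; z^3-coef -(0.25)(0.1) = -0.025.]
Remaining roots from the quadratic factor 1 + (-0.89) z + (0.1) z^2:
  Set 1 + (-0.89) z + (0.1) z^2 = 0, i.e. a z^2 + b z + c = 0 with a = 0.1, b = -0.89, c = 1.
  Discriminant D = b^2 - 4ac = (-0.89)^2 - 4*(0.1)*1 = 0.7921 - (0.4) = 0.3921.
  D >= 0, so the roots are real: z = (-b +/- sqrt(D)) / (2a) = (0.89 +/- 0.626179) / (0.2).
    z_1 = (0.89 + 0.626179) / (0.2) = 7.5809,   |z_1| = 7.5809.
    z_2 = (0.89 - 0.626179) / (0.2) = 1.3191,   |z_2| = 1.3191.
Moduli of all roots: 4.0000, 7.5809, 1.3191.
All moduli strictly greater than 1? Yes.
Verdict: Invertible.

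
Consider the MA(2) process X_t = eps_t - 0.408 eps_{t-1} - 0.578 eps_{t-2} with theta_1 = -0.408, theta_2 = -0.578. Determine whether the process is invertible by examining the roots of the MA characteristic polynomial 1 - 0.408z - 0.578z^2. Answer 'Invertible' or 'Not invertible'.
\text{Invertible}

The MA(q) characteristic polynomial is P(z) = 1 - 0.408z - 0.578z^2.
Invertibility requires all roots to lie outside the unit circle, i.e. |z| > 1 for every root.
Set 1 + (-0.408) z + (-0.578) z^2 = 0, i.e. a z^2 + b z + c = 0 with a = -0.578, b = -0.408, c = 1.
Discriminant D = b^2 - 4ac = (-0.408)^2 - 4*(-0.578)*1 = 0.166464 - (-2.312) = 2.478464.
D >= 0, so the roots are real: z = (-b +/- sqrt(D)) / (2a) = (0.408 +/- 1.574314) / (-1.156).
  z_1 = (0.408 + 1.574314) / (-1.156) = -1.7148,   |z_1| = 1.7148.
  z_2 = (0.408 - 1.574314) / (-1.156) = 1.0089,   |z_2| = 1.0089.
Moduli of all roots: 1.7148, 1.0089.
All moduli strictly greater than 1? Yes.
Verdict: Invertible.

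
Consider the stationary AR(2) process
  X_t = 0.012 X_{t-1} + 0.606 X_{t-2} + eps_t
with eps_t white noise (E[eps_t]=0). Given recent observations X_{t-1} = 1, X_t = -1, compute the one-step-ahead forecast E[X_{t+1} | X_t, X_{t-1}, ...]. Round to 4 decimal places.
E[X_{t+1} \mid \mathcal F_t] = 0.5940

For an AR(p) model X_t = c + sum_i phi_i X_{t-i} + eps_t, the
one-step-ahead conditional mean is
  E[X_{t+1} | X_t, ...] = c + sum_i phi_i X_{t+1-i}.
Substitute known values:
  E[X_{t+1} | ...] = (0.012) * (-1) + (0.606) * (1)
                   = 0.5940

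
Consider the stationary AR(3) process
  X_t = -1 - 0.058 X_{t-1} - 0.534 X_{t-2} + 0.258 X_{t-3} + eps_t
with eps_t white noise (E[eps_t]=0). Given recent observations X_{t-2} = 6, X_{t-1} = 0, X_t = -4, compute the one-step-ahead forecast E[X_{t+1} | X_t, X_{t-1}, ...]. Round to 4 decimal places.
E[X_{t+1} \mid \mathcal F_t] = 0.7800

For an AR(p) model X_t = c + sum_i phi_i X_{t-i} + eps_t, the
one-step-ahead conditional mean is
  E[X_{t+1} | X_t, ...] = c + sum_i phi_i X_{t+1-i}.
Substitute known values:
  E[X_{t+1} | ...] = -1 + (-0.058) * (-4) + (-0.534) * (0) + (0.258) * (6)
                   = 0.7800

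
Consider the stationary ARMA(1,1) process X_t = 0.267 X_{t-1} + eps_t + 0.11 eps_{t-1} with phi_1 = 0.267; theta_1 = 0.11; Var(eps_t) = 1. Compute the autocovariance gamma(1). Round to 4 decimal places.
\gamma(1) = 0.4179

Multiply the model equation by X_{t-k} and take expectations. With theta_0 = psi_0 = 1 and psi_j the MA(infinity) weights, this gives
  gamma(k) - sum_i phi_i gamma(k-i) = c_k,
  c_k = sigma^2 * sum_{j=k..q} theta_j psi_{j-k}   (c_k = 0 for k > q),
using gamma(-m) = gamma(m).
psi-weights needed (psi_j = theta_j + sum_i phi_i psi_{j-i}):
  psi_1 = theta_1 + phi_1 = 0.11 + (0.267) = 0.377
Right-hand sides:
  c_0 = sigma^2 (1 + theta_1 psi_1) = 1 * (1 + (0.11)(0.377)) = 1 * 1.04147 = 1.04147
  c_1 = sigma^2 theta_1 = 1 * (0.11) = 0.11
  c_2 = 0
Equations for k = 0 and k = 1 (AR order 1):
  gamma(0) = phi_1 gamma(1) + c_0
  gamma(1) = phi_1 gamma(0) + c_1
Substituting the second into the first: gamma(0) (1 - phi_1^2) = c_0 + phi_1 c_1, so
  gamma(0) = (c_0 + phi_1 c_1) / (1 - phi_1^2) = (1.04147 + (0.267)(0.11)) / (1 - (0.267)^2) = 1.07084 / 0.928711 = 1.153039.
  gamma(1) = phi_1 gamma(0) + c_1 = (0.267)(1.153039) + (0.11) = 0.417861.
Therefore gamma(1) = 0.4179 (to 4 decimal places).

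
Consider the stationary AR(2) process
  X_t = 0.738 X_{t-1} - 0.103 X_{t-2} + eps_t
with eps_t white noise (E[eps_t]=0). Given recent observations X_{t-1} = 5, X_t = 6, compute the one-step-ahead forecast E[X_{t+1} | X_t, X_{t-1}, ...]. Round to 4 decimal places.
E[X_{t+1} \mid \mathcal F_t] = 3.9130

For an AR(p) model X_t = c + sum_i phi_i X_{t-i} + eps_t, the
one-step-ahead conditional mean is
  E[X_{t+1} | X_t, ...] = c + sum_i phi_i X_{t+1-i}.
Substitute known values:
  E[X_{t+1} | ...] = (0.738) * (6) + (-0.103) * (5)
                   = 3.9130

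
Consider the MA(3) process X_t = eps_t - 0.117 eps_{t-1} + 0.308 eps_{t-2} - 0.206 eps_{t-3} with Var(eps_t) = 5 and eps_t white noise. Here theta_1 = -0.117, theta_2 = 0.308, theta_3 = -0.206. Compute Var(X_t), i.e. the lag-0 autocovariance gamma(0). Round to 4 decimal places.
\gamma(0) = 5.7549

For an MA(q) process X_t = eps_t + sum_i theta_i eps_{t-i} with
Var(eps_t) = sigma^2, the variance is
  gamma(0) = sigma^2 * (1 + sum_i theta_i^2).
  sum_i theta_i^2 = (-0.117)^2 + (0.308)^2 + (-0.206)^2 = 0.013689 + 0.094864 + 0.042436 = 0.150989.
  gamma(0) = 5 * (1 + 0.150989) = 5 * 1.150989 = 5.754945, which rounds to 5.7549.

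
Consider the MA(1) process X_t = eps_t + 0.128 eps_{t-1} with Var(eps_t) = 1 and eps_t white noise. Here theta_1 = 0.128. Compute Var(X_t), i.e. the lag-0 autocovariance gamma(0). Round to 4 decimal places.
\gamma(0) = 1.0164

For an MA(q) process X_t = eps_t + sum_i theta_i eps_{t-i} with
Var(eps_t) = sigma^2, the variance is
  gamma(0) = sigma^2 * (1 + sum_i theta_i^2).
  sum_i theta_i^2 = (0.128)^2 = 0.016384.
  gamma(0) = 1 * (1 + 0.016384) = 1 * 1.016384 = 1.016384, which rounds to 1.0164.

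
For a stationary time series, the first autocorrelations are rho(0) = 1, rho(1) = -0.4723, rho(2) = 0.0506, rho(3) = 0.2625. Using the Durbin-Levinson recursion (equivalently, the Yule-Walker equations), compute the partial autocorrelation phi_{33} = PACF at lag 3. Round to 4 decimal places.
\phi_{33} = 0.2530

The PACF at lag k is phi_{kk}, the last component of the solution
to the Yule-Walker system G_k phi = r_k where
  (G_k)_{ij} = rho(|i - j|), (r_k)_i = rho(i), i,j = 1..k.
Equivalently, Durbin-Levinson gives phi_{kk} iteratively:
  phi_{11} = rho(1)
  phi_{kk} = [rho(k) - sum_{j=1..k-1} phi_{k-1,j} rho(k-j)]
            / [1 - sum_{j=1..k-1} phi_{k-1,j} rho(j)],
  phi_{k,j} = phi_{k-1,j} - phi_{kk} phi_{k-1,k-j},  j = 1..k-1.
Step k = 1:
  phi_11 = rho(1) = -0.4723.
Step k = 2:
  phi_22 = [rho(2) - phi_11 rho(1)] / [1 - phi_11 rho(1)] = [0.0506 - (-0.4723)(-0.4723)] / [1 - (-0.4723)(-0.4723)]
         = -0.17246729 / 0.77693271 = -0.221985.
  Update: phi_21 = phi_11 - phi_22 phi_11 = -0.4723 - (-0.221985)(-0.4723) = -0.577143.
Step k = 3:
  phi_33 = [rho(3) - phi_21 rho(2) - phi_22 rho(1)] / [1 - phi_21 rho(1) - phi_22 rho(2)]
    numerator   = 0.2625 - (-0.577143)(0.0506) - (-0.221985)(-0.4723) = 0.18686001
    denominator = 1 - (-0.577143)(-0.4723) - (-0.221985)(0.0506) = 0.73864758
  phi_33 = 0.18686001 / 0.73864758 = 0.253.
Therefore phi_{33} = 0.2530.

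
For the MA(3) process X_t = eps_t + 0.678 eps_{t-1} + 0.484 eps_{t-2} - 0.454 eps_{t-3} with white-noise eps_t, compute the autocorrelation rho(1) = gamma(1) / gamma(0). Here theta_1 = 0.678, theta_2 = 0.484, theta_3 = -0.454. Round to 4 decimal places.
\rho(1) = 0.4139

For an MA(q) process with theta_0 = 1, the autocovariance is
  gamma(k) = sigma^2 * sum_{i=0..q-k} theta_i * theta_{i+k},
and rho(k) = gamma(k) / gamma(0). Sigma^2 cancels.
  numerator   = (1)*(0.678) + (0.678)*(0.484) + (0.484)*(-0.454) = 0.786416.
  denominator = (1)^2 + (0.678)^2 + (0.484)^2 + (-0.454)^2 = 1.900056.
  rho(1) = 0.786416 / 1.900056 = 0.4139.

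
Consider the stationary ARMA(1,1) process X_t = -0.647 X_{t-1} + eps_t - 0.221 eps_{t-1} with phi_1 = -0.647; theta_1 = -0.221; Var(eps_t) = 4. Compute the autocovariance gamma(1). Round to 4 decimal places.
\gamma(1) = -6.8258

Multiply the model equation by X_{t-k} and take expectations. With theta_0 = psi_0 = 1 and psi_j the MA(infinity) weights, this gives
  gamma(k) - sum_i phi_i gamma(k-i) = c_k,
  c_k = sigma^2 * sum_{j=k..q} theta_j psi_{j-k}   (c_k = 0 for k > q),
using gamma(-m) = gamma(m).
psi-weights needed (psi_j = theta_j + sum_i phi_i psi_{j-i}):
  psi_1 = theta_1 + phi_1 = -0.221 + (-0.647) = -0.868
Right-hand sides:
  c_0 = sigma^2 (1 + theta_1 psi_1) = 4 * (1 + (-0.221)(-0.868)) = 4 * 1.191828 = 4.767312
  c_1 = sigma^2 theta_1 = 4 * (-0.221) = -0.884
  c_2 = 0
Equations for k = 0 and k = 1 (AR order 1):
  gamma(0) = phi_1 gamma(1) + c_0
  gamma(1) = phi_1 gamma(0) + c_1
Substituting the second into the first: gamma(0) (1 - phi_1^2) = c_0 + phi_1 c_1, so
  gamma(0) = (c_0 + phi_1 c_1) / (1 - phi_1^2) = (4.767312 + (-0.647)(-0.884)) / (1 - (-0.647)^2) = 5.33926 / 0.581391 = 9.183596.
  gamma(1) = phi_1 gamma(0) + c_1 = (-0.647)(9.183596) + (-0.884) = -6.825787.
Therefore gamma(1) = -6.8258 (to 4 decimal places).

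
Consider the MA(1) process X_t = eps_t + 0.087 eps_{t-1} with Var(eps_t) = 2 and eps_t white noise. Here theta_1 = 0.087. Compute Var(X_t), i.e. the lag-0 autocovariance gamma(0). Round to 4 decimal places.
\gamma(0) = 2.0151

For an MA(q) process X_t = eps_t + sum_i theta_i eps_{t-i} with
Var(eps_t) = sigma^2, the variance is
  gamma(0) = sigma^2 * (1 + sum_i theta_i^2).
  sum_i theta_i^2 = (0.087)^2 = 0.007569.
  gamma(0) = 2 * (1 + 0.007569) = 2 * 1.007569 = 2.015138, which rounds to 2.0151.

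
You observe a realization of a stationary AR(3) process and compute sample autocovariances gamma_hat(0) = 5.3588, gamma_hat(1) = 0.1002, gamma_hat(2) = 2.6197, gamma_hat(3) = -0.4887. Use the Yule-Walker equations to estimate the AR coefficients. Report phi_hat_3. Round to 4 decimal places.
\hat\phi_{3} = -0.1380

The Yule-Walker equations for an AR(p) process read, in matrix form,
  Gamma_p phi = r_p,   with   (Gamma_p)_{ij} = gamma(|i - j|),
                       (r_p)_i = gamma(i),   i,j = 1..p.
Substitute the sample gammas (Toeplitz matrix and right-hand side of size 3):
  Gamma_p = [[5.3588, 0.1002, 2.6197], [0.1002, 5.3588, 0.1002], [2.6197, 0.1002, 5.3588]]
  r_p     = [0.1002, 2.6197, -0.4887]
Written out (R1..R3):
  (R1) 5.3588 phi_1 + 0.1002 phi_2 + 2.6197 phi_3 = 0.1002
  (R2) 0.1002 phi_1 + 5.3588 phi_2 + 0.1002 phi_3 = 2.6197
  (R3) 2.6197 phi_1 + 0.1002 phi_2 + 5.3588 phi_3 = -0.4887
Gaussian elimination:
  R2 <- R2 - (0.1002/5.3588) R1 = R2 - (0.018698) R1:  5.356926 phi_2 + 0.051216 phi_3 = 2.617826
  R3 <- R3 - (2.6197/5.3588) R1 = R3 - (0.488859) R1:  0.051216 phi_2 + 4.078135 phi_3 = -0.537684
  R3 <- R3 - (0.051216/5.356926) R2 = R3 - (0.009561) R2:  4.077645 phi_3 = -0.562712
Back-substitution:
  phi_hat_3 = -0.562712 / 4.077645 = -0.137999
  phi_hat_2 = (2.617826 - (0.051216)(-0.137999)) / 5.356926 = 0.49
  phi_hat_1 = (0.1002 - (0.1002)(0.49) - (2.6197)(-0.137999)) / 5.3588 = 0.076998
So phi_hat = [0.0770, 0.4900, -0.1380].
Therefore phi_hat_3 = -0.1380.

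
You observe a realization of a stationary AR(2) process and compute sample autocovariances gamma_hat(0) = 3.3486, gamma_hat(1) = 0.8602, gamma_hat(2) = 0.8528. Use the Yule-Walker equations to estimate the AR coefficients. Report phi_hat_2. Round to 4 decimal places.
\hat\phi_{2} = 0.2020

The Yule-Walker equations for an AR(p) process read, in matrix form,
  Gamma_p phi = r_p,   with   (Gamma_p)_{ij} = gamma(|i - j|),
                       (r_p)_i = gamma(i),   i,j = 1..p.
Substitute the sample gammas (Toeplitz matrix and right-hand side of size 2):
  Gamma_p = [[3.3486, 0.8602], [0.8602, 3.3486]]
  r_p     = [0.8602, 0.8528]
Written out:
  3.3486 phi_1 + 0.8602 phi_2 = 0.8602
  0.8602 phi_1 + 3.3486 phi_2 = 0.8528
Solve by Cramer's rule:
  det = gamma(0)^2 - gamma(1)^2 = (3.3486)^2 - (0.8602)^2 = 11.21312196 - 0.73994404 = 10.47317792
  phi_hat_1 = [gamma(1) gamma(0) - gamma(1) gamma(2)] / det = [(0.8602)(3.3486) - (0.8602)(0.8528)] / 10.47317792 = 2.14688716 / 10.47317792 = 0.205
  phi_hat_2 = [gamma(0) gamma(2) - gamma(1)^2] / det = [(3.3486)(0.8528) - (0.8602)^2] / 10.47317792 = 2.11574204 / 10.47317792 = 0.202
So phi_hat = [0.2050, 0.2020].
Therefore phi_hat_2 = 0.2020.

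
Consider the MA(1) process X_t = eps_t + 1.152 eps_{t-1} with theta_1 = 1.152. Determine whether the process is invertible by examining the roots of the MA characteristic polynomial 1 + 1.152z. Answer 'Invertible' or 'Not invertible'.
\text{Not invertible}

The MA(q) characteristic polynomial is P(z) = 1 + 1.152z.
Invertibility requires all roots to lie outside the unit circle, i.e. |z| > 1 for every root.
This is linear in z: 1 + (1.152) z = 0  =>  z = -1/(1.152) = -0.868056,  |z| = 0.868056.
Moduli of all roots: 0.8681.
All moduli strictly greater than 1? No.
Verdict: Not invertible.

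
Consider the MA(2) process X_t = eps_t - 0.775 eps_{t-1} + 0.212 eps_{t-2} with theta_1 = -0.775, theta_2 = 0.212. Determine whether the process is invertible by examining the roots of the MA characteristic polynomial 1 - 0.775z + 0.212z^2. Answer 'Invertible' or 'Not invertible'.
\text{Invertible}

The MA(q) characteristic polynomial is P(z) = 1 - 0.775z + 0.212z^2.
Invertibility requires all roots to lie outside the unit circle, i.e. |z| > 1 for every root.
Set 1 + (-0.775) z + (0.212) z^2 = 0, i.e. a z^2 + b z + c = 0 with a = 0.212, b = -0.775, c = 1.
Discriminant D = b^2 - 4ac = (-0.775)^2 - 4*(0.212)*1 = 0.600625 - (0.848) = -0.247375.
D < 0, so the roots are the complex-conjugate pair z = (-b +/- i sqrt(-D)) / (2a) = 1.8278 +/- 1.173i.
For a conjugate pair |z|^2 = z * conj(z) = (product of roots) = c/a = 1/(0.212) = 4.716981, so |z| = sqrt(4.716981) = 2.1719 for both roots.
Moduli of all roots: 2.1719, 2.1719.
All moduli strictly greater than 1? Yes.
Verdict: Invertible.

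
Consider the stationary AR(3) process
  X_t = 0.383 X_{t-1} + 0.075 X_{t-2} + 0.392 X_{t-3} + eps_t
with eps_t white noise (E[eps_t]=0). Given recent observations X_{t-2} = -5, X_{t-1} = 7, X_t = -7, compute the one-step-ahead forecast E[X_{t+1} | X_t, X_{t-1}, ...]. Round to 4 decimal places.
E[X_{t+1} \mid \mathcal F_t] = -4.1160

For an AR(p) model X_t = c + sum_i phi_i X_{t-i} + eps_t, the
one-step-ahead conditional mean is
  E[X_{t+1} | X_t, ...] = c + sum_i phi_i X_{t+1-i}.
Substitute known values:
  E[X_{t+1} | ...] = (0.383) * (-7) + (0.075) * (7) + (0.392) * (-5)
                   = -4.1160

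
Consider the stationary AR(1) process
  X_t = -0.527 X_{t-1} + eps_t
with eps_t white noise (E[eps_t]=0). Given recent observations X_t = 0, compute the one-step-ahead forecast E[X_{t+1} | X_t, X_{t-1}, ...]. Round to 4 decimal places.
E[X_{t+1} \mid \mathcal F_t] = 0.0000

For an AR(p) model X_t = c + sum_i phi_i X_{t-i} + eps_t, the
one-step-ahead conditional mean is
  E[X_{t+1} | X_t, ...] = c + sum_i phi_i X_{t+1-i}.
Substitute known values:
  E[X_{t+1} | ...] = (-0.527) * (0)
                   = 0.0000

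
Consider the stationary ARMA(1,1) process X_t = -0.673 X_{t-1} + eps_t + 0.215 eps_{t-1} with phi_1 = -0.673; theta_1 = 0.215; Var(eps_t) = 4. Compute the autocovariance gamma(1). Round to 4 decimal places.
\gamma(1) = -2.8642

Multiply the model equation by X_{t-k} and take expectations. With theta_0 = psi_0 = 1 and psi_j the MA(infinity) weights, this gives
  gamma(k) - sum_i phi_i gamma(k-i) = c_k,
  c_k = sigma^2 * sum_{j=k..q} theta_j psi_{j-k}   (c_k = 0 for k > q),
using gamma(-m) = gamma(m).
psi-weights needed (psi_j = theta_j + sum_i phi_i psi_{j-i}):
  psi_1 = theta_1 + phi_1 = 0.215 + (-0.673) = -0.458
Right-hand sides:
  c_0 = sigma^2 (1 + theta_1 psi_1) = 4 * (1 + (0.215)(-0.458)) = 4 * 0.90153 = 3.60612
  c_1 = sigma^2 theta_1 = 4 * (0.215) = 0.86
  c_2 = 0
Equations for k = 0 and k = 1 (AR order 1):
  gamma(0) = phi_1 gamma(1) + c_0
  gamma(1) = phi_1 gamma(0) + c_1
Substituting the second into the first: gamma(0) (1 - phi_1^2) = c_0 + phi_1 c_1, so
  gamma(0) = (c_0 + phi_1 c_1) / (1 - phi_1^2) = (3.60612 + (-0.673)(0.86)) / (1 - (-0.673)^2) = 3.02734 / 0.547071 = 5.533724.
  gamma(1) = phi_1 gamma(0) + c_1 = (-0.673)(5.533724) + (0.86) = -2.864196.
Therefore gamma(1) = -2.8642 (to 4 decimal places).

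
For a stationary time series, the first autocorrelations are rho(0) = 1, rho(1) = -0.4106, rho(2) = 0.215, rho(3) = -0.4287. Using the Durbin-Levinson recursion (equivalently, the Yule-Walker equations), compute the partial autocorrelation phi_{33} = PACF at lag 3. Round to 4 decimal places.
\phi_{33} = -0.3890

The PACF at lag k is phi_{kk}, the last component of the solution
to the Yule-Walker system G_k phi = r_k where
  (G_k)_{ij} = rho(|i - j|), (r_k)_i = rho(i), i,j = 1..k.
Equivalently, Durbin-Levinson gives phi_{kk} iteratively:
  phi_{11} = rho(1)
  phi_{kk} = [rho(k) - sum_{j=1..k-1} phi_{k-1,j} rho(k-j)]
            / [1 - sum_{j=1..k-1} phi_{k-1,j} rho(j)],
  phi_{k,j} = phi_{k-1,j} - phi_{kk} phi_{k-1,k-j},  j = 1..k-1.
Step k = 1:
  phi_11 = rho(1) = -0.4106.
Step k = 2:
  phi_22 = [rho(2) - phi_11 rho(1)] / [1 - phi_11 rho(1)] = [0.215 - (-0.4106)(-0.4106)] / [1 - (-0.4106)(-0.4106)]
         = 0.04640764 / 0.83140764 = 0.055818.
  Update: phi_21 = phi_11 - phi_22 phi_11 = -0.4106 - (0.055818)(-0.4106) = -0.387681.
Step k = 3:
  phi_33 = [rho(3) - phi_21 rho(2) - phi_22 rho(1)] / [1 - phi_21 rho(1) - phi_22 rho(2)]
    numerator   = -0.4287 - (-0.387681)(0.215) - (0.055818)(-0.4106) = -0.32242964
    denominator = 1 - (-0.387681)(-0.4106) - (0.055818)(0.215) = 0.82881725
  phi_33 = -0.32242964 / 0.82881725 = -0.389.
Therefore phi_{33} = -0.3890.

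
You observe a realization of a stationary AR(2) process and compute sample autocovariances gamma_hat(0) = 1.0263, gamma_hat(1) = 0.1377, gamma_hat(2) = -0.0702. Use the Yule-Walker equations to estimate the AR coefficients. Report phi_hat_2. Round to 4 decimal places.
\hat\phi_{2} = -0.0880

The Yule-Walker equations for an AR(p) process read, in matrix form,
  Gamma_p phi = r_p,   with   (Gamma_p)_{ij} = gamma(|i - j|),
                       (r_p)_i = gamma(i),   i,j = 1..p.
Substitute the sample gammas (Toeplitz matrix and right-hand side of size 2):
  Gamma_p = [[1.0263, 0.1377], [0.1377, 1.0263]]
  r_p     = [0.1377, -0.0702]
Written out:
  1.0263 phi_1 + 0.1377 phi_2 = 0.1377
  0.1377 phi_1 + 1.0263 phi_2 = -0.0702
Solve by Cramer's rule:
  det = gamma(0)^2 - gamma(1)^2 = (1.0263)^2 - (0.1377)^2 = 1.05329169 - 0.01896129 = 1.0343304
  phi_hat_1 = [gamma(1) gamma(0) - gamma(1) gamma(2)] / det = [(0.1377)(1.0263) - (0.1377)(-0.0702)] / 1.0343304 = 0.15098805 / 1.0343304 = 0.146
  phi_hat_2 = [gamma(0) gamma(2) - gamma(1)^2] / det = [(1.0263)(-0.0702) - (0.1377)^2] / 1.0343304 = -0.09100755 / 1.0343304 = -0.088
So phi_hat = [0.1460, -0.0880].
Therefore phi_hat_2 = -0.0880.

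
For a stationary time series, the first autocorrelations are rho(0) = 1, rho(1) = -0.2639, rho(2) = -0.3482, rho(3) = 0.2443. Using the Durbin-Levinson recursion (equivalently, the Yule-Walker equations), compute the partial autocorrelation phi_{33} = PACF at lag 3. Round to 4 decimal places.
\phi_{33} = -0.0099

The PACF at lag k is phi_{kk}, the last component of the solution
to the Yule-Walker system G_k phi = r_k where
  (G_k)_{ij} = rho(|i - j|), (r_k)_i = rho(i), i,j = 1..k.
Equivalently, Durbin-Levinson gives phi_{kk} iteratively:
  phi_{11} = rho(1)
  phi_{kk} = [rho(k) - sum_{j=1..k-1} phi_{k-1,j} rho(k-j)]
            / [1 - sum_{j=1..k-1} phi_{k-1,j} rho(j)],
  phi_{k,j} = phi_{k-1,j} - phi_{kk} phi_{k-1,k-j},  j = 1..k-1.
Step k = 1:
  phi_11 = rho(1) = -0.2639.
Step k = 2:
  phi_22 = [rho(2) - phi_11 rho(1)] / [1 - phi_11 rho(1)] = [-0.3482 - (-0.2639)(-0.2639)] / [1 - (-0.2639)(-0.2639)]
         = -0.41784321 / 0.93035679 = -0.449121.
  Update: phi_21 = phi_11 - phi_22 phi_11 = -0.2639 - (-0.449121)(-0.2639) = -0.382423.
Step k = 3:
  phi_33 = [rho(3) - phi_21 rho(2) - phi_22 rho(1)] / [1 - phi_21 rho(1) - phi_22 rho(2)]
    numerator   = 0.2443 - (-0.382423)(-0.3482) - (-0.449121)(-0.2639) = -0.0073829
    denominator = 1 - (-0.382423)(-0.2639) - (-0.449121)(-0.3482) = 0.74269443
  phi_33 = -0.0073829 / 0.74269443 = -0.0099.
Therefore phi_{33} = -0.0099.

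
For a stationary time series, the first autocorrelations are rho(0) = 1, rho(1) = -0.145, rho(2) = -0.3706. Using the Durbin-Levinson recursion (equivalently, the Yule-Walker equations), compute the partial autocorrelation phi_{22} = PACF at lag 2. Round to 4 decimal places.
\phi_{22} = -0.4000

The PACF at lag k is phi_{kk}, the last component of the solution
to the Yule-Walker system G_k phi = r_k where
  (G_k)_{ij} = rho(|i - j|), (r_k)_i = rho(i), i,j = 1..k.
Equivalently, Durbin-Levinson gives phi_{kk} iteratively:
  phi_{11} = rho(1)
  phi_{kk} = [rho(k) - sum_{j=1..k-1} phi_{k-1,j} rho(k-j)]
            / [1 - sum_{j=1..k-1} phi_{k-1,j} rho(j)],
  phi_{k,j} = phi_{k-1,j} - phi_{kk} phi_{k-1,k-j},  j = 1..k-1.
Step k = 1:
  phi_11 = rho(1) = -0.145.
Step k = 2:
  phi_22 = [rho(2) - phi_11 rho(1)] / [1 - phi_11 rho(1)] = [-0.3706 - (-0.145)(-0.145)] / [1 - (-0.145)(-0.145)]
         = -0.391625 / 0.978975 = -0.4.
Therefore phi_{22} = -0.4000.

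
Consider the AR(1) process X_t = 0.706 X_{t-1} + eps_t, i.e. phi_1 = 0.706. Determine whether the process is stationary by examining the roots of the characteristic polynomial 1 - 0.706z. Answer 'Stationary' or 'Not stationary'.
\text{Stationary}

The AR(p) characteristic polynomial is P(z) = 1 - 0.706z.
Stationarity requires all roots to lie outside the unit circle, i.e. |z| > 1 for every root.
This is linear in z: 1 + (-0.706) z = 0  =>  z = -1/(-0.706) = 1.416431,  |z| = 1.416431.
Moduli of all roots: 1.4164.
All moduli strictly greater than 1? Yes.
Verdict: Stationary.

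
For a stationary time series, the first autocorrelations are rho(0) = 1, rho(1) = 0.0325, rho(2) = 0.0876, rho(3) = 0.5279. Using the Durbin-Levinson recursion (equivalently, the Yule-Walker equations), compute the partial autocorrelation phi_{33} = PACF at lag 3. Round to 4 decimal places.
\phi_{33} = 0.5270

The PACF at lag k is phi_{kk}, the last component of the solution
to the Yule-Walker system G_k phi = r_k where
  (G_k)_{ij} = rho(|i - j|), (r_k)_i = rho(i), i,j = 1..k.
Equivalently, Durbin-Levinson gives phi_{kk} iteratively:
  phi_{11} = rho(1)
  phi_{kk} = [rho(k) - sum_{j=1..k-1} phi_{k-1,j} rho(k-j)]
            / [1 - sum_{j=1..k-1} phi_{k-1,j} rho(j)],
  phi_{k,j} = phi_{k-1,j} - phi_{kk} phi_{k-1,k-j},  j = 1..k-1.
Step k = 1:
  phi_11 = rho(1) = 0.0325.
Step k = 2:
  phi_22 = [rho(2) - phi_11 rho(1)] / [1 - phi_11 rho(1)] = [0.0876 - (0.0325)(0.0325)] / [1 - (0.0325)(0.0325)]
         = 0.08654375 / 0.99894375 = 0.086635.
  Update: phi_21 = phi_11 - phi_22 phi_11 = 0.0325 - (0.086635)(0.0325) = 0.029684.
Step k = 3:
  phi_33 = [rho(3) - phi_21 rho(2) - phi_22 rho(1)] / [1 - phi_21 rho(1) - phi_22 rho(2)]
    numerator   = 0.5279 - (0.029684)(0.0876) - (0.086635)(0.0325) = 0.522484
    denominator = 1 - (0.029684)(0.0325) - (0.086635)(0.0876) = 0.99144601
  phi_33 = 0.522484 / 0.99144601 = 0.527.
Therefore phi_{33} = 0.5270.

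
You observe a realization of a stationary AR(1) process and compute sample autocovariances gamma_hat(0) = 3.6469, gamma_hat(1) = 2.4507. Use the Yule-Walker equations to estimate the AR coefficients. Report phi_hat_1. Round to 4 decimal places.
\hat\phi_{1} = 0.6720

The Yule-Walker equations for an AR(p) process read, in matrix form,
  Gamma_p phi = r_p,   with   (Gamma_p)_{ij} = gamma(|i - j|),
                       (r_p)_i = gamma(i),   i,j = 1..p.
Substitute the sample gammas (Toeplitz matrix and right-hand side of size 1):
  Gamma_p = [[3.6469]]
  r_p     = [2.4507]
With p = 1 this is the single equation gamma(0) phi_1 = gamma(1):
  phi_hat_1 = gamma(1) / gamma(0) = 2.4507 / 3.6469 = 0.6720.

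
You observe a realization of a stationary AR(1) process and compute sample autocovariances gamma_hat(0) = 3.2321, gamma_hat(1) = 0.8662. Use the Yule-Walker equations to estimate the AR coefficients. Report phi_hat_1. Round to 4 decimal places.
\hat\phi_{1} = 0.2680

The Yule-Walker equations for an AR(p) process read, in matrix form,
  Gamma_p phi = r_p,   with   (Gamma_p)_{ij} = gamma(|i - j|),
                       (r_p)_i = gamma(i),   i,j = 1..p.
Substitute the sample gammas (Toeplitz matrix and right-hand side of size 1):
  Gamma_p = [[3.2321]]
  r_p     = [0.8662]
With p = 1 this is the single equation gamma(0) phi_1 = gamma(1):
  phi_hat_1 = gamma(1) / gamma(0) = 0.8662 / 3.2321 = 0.2680.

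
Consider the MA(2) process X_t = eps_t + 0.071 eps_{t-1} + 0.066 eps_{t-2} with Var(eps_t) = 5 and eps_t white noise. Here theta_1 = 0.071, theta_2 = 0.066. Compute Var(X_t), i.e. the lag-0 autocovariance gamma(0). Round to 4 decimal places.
\gamma(0) = 5.0470

For an MA(q) process X_t = eps_t + sum_i theta_i eps_{t-i} with
Var(eps_t) = sigma^2, the variance is
  gamma(0) = sigma^2 * (1 + sum_i theta_i^2).
  sum_i theta_i^2 = (0.071)^2 + (0.066)^2 = 0.005041 + 0.004356 = 0.009397.
  gamma(0) = 5 * (1 + 0.009397) = 5 * 1.009397 = 5.046985, which rounds to 5.0470.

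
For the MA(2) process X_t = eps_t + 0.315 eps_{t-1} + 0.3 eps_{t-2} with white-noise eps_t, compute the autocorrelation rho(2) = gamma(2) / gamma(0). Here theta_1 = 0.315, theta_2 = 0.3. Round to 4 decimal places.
\rho(2) = 0.2523

For an MA(q) process with theta_0 = 1, the autocovariance is
  gamma(k) = sigma^2 * sum_{i=0..q-k} theta_i * theta_{i+k},
and rho(k) = gamma(k) / gamma(0). Sigma^2 cancels.
  numerator   = (1)*(0.3) = 0.3.
  denominator = (1)^2 + (0.315)^2 + (0.3)^2 = 1.189225.
  rho(2) = 0.3 / 1.189225 = 0.2523.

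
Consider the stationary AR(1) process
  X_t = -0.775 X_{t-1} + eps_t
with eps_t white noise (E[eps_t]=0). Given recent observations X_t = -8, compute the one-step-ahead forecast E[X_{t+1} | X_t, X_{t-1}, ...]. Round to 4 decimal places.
E[X_{t+1} \mid \mathcal F_t] = 6.2000

For an AR(p) model X_t = c + sum_i phi_i X_{t-i} + eps_t, the
one-step-ahead conditional mean is
  E[X_{t+1} | X_t, ...] = c + sum_i phi_i X_{t+1-i}.
Substitute known values:
  E[X_{t+1} | ...] = (-0.775) * (-8)
                   = 6.2000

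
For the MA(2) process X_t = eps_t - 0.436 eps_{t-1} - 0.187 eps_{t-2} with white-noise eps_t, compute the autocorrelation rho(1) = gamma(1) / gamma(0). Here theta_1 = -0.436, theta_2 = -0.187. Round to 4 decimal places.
\rho(1) = -0.2893

For an MA(q) process with theta_0 = 1, the autocovariance is
  gamma(k) = sigma^2 * sum_{i=0..q-k} theta_i * theta_{i+k},
and rho(k) = gamma(k) / gamma(0). Sigma^2 cancels.
  numerator   = (1)*(-0.436) + (-0.436)*(-0.187) = -0.354468.
  denominator = (1)^2 + (-0.436)^2 + (-0.187)^2 = 1.225065.
  rho(1) = -0.354468 / 1.225065 = -0.2893.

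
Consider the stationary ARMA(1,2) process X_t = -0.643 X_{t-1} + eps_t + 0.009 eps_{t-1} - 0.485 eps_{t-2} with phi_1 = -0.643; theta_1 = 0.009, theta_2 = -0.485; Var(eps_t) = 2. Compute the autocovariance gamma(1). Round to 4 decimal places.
\gamma(1) = -1.1830

Multiply the model equation by X_{t-k} and take expectations. With theta_0 = psi_0 = 1 and psi_j the MA(infinity) weights, this gives
  gamma(k) - sum_i phi_i gamma(k-i) = c_k,
  c_k = sigma^2 * sum_{j=k..q} theta_j psi_{j-k}   (c_k = 0 for k > q),
using gamma(-m) = gamma(m).
psi-weights needed (psi_j = theta_j + sum_i phi_i psi_{j-i}):
  psi_1 = theta_1 + phi_1 = 0.009 + (-0.643) = -0.634
  psi_2 = theta_2 + phi_1 psi_1 = -0.485 + (-0.643)(-0.634) = -0.077338
Right-hand sides:
  c_0 = sigma^2 (1 + theta_1 psi_1 + theta_2 psi_2) = 2 * (1 + (0.009)(-0.634) + (-0.485)(-0.077338)) = 2 * 1.031803 = 2.063606
  c_1 = sigma^2 (theta_1 + theta_2 psi_1) = 2 * (0.009 + (-0.485)(-0.634)) = 0.63298
  c_2 = sigma^2 theta_2 = 2 * (-0.485) = -0.97
Equations for k = 0 and k = 1 (AR order 1):
  gamma(0) = phi_1 gamma(1) + c_0
  gamma(1) = phi_1 gamma(0) + c_1
Substituting the second into the first: gamma(0) (1 - phi_1^2) = c_0 + phi_1 c_1, so
  gamma(0) = (c_0 + phi_1 c_1) / (1 - phi_1^2) = (2.063606 + (-0.643)(0.63298)) / (1 - (-0.643)^2) = 1.6566 / 0.586551 = 2.824306.
  gamma(1) = phi_1 gamma(0) + c_1 = (-0.643)(2.824306) + (0.63298) = -1.183049.
Therefore gamma(1) = -1.1830 (to 4 decimal places).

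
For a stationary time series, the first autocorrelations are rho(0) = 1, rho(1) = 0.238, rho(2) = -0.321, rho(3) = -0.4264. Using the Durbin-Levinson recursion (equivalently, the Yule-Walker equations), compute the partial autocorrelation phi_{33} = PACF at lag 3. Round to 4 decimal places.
\phi_{33} = -0.2829

The PACF at lag k is phi_{kk}, the last component of the solution
to the Yule-Walker system G_k phi = r_k where
  (G_k)_{ij} = rho(|i - j|), (r_k)_i = rho(i), i,j = 1..k.
Equivalently, Durbin-Levinson gives phi_{kk} iteratively:
  phi_{11} = rho(1)
  phi_{kk} = [rho(k) - sum_{j=1..k-1} phi_{k-1,j} rho(k-j)]
            / [1 - sum_{j=1..k-1} phi_{k-1,j} rho(j)],
  phi_{k,j} = phi_{k-1,j} - phi_{kk} phi_{k-1,k-j},  j = 1..k-1.
Step k = 1:
  phi_11 = rho(1) = 0.238.
Step k = 2:
  phi_22 = [rho(2) - phi_11 rho(1)] / [1 - phi_11 rho(1)] = [-0.321 - (0.238)(0.238)] / [1 - (0.238)(0.238)]
         = -0.377644 / 0.943356 = -0.40032.
  Update: phi_21 = phi_11 - phi_22 phi_11 = 0.238 - (-0.40032)(0.238) = 0.333276.
Step k = 3:
  phi_33 = [rho(3) - phi_21 rho(2) - phi_22 rho(1)] / [1 - phi_21 rho(1) - phi_22 rho(2)]
    numerator   = -0.4264 - (0.333276)(-0.321) - (-0.40032)(0.238) = -0.22414228
    denominator = 1 - (0.333276)(0.238) - (-0.40032)(-0.321) = 0.79217766
  phi_33 = -0.22414228 / 0.79217766 = -0.2829.
Therefore phi_{33} = -0.2829.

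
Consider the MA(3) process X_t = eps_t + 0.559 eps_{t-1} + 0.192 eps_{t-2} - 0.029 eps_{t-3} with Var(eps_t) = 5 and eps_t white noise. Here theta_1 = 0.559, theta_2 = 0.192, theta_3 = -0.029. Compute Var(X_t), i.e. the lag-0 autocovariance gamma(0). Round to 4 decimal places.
\gamma(0) = 6.7509

For an MA(q) process X_t = eps_t + sum_i theta_i eps_{t-i} with
Var(eps_t) = sigma^2, the variance is
  gamma(0) = sigma^2 * (1 + sum_i theta_i^2).
  sum_i theta_i^2 = (0.559)^2 + (0.192)^2 + (-0.029)^2 = 0.312481 + 0.036864 + 0.000841 = 0.350186.
  gamma(0) = 5 * (1 + 0.350186) = 5 * 1.350186 = 6.75093, which rounds to 6.7509.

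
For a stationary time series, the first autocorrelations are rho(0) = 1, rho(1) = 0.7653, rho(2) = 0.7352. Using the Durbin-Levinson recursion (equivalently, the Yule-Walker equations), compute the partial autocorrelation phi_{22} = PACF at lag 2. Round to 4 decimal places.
\phi_{22} = 0.3609

The PACF at lag k is phi_{kk}, the last component of the solution
to the Yule-Walker system G_k phi = r_k where
  (G_k)_{ij} = rho(|i - j|), (r_k)_i = rho(i), i,j = 1..k.
Equivalently, Durbin-Levinson gives phi_{kk} iteratively:
  phi_{11} = rho(1)
  phi_{kk} = [rho(k) - sum_{j=1..k-1} phi_{k-1,j} rho(k-j)]
            / [1 - sum_{j=1..k-1} phi_{k-1,j} rho(j)],
  phi_{k,j} = phi_{k-1,j} - phi_{kk} phi_{k-1,k-j},  j = 1..k-1.
Step k = 1:
  phi_11 = rho(1) = 0.7653.
Step k = 2:
  phi_22 = [rho(2) - phi_11 rho(1)] / [1 - phi_11 rho(1)] = [0.7352 - (0.7653)(0.7653)] / [1 - (0.7653)(0.7653)]
         = 0.14951591 / 0.41431591 = 0.3609.
Therefore phi_{22} = 0.3609.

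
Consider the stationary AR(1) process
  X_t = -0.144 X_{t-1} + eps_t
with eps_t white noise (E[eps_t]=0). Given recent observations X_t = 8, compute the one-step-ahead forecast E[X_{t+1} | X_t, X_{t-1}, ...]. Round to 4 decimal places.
E[X_{t+1} \mid \mathcal F_t] = -1.1520

For an AR(p) model X_t = c + sum_i phi_i X_{t-i} + eps_t, the
one-step-ahead conditional mean is
  E[X_{t+1} | X_t, ...] = c + sum_i phi_i X_{t+1-i}.
Substitute known values:
  E[X_{t+1} | ...] = (-0.144) * (8)
                   = -1.1520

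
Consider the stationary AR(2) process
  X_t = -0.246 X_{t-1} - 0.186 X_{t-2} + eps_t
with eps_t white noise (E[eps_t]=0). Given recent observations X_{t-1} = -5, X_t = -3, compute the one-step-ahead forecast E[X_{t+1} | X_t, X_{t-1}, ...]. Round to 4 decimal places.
E[X_{t+1} \mid \mathcal F_t] = 1.6680

For an AR(p) model X_t = c + sum_i phi_i X_{t-i} + eps_t, the
one-step-ahead conditional mean is
  E[X_{t+1} | X_t, ...] = c + sum_i phi_i X_{t+1-i}.
Substitute known values:
  E[X_{t+1} | ...] = (-0.246) * (-3) + (-0.186) * (-5)
                   = 1.6680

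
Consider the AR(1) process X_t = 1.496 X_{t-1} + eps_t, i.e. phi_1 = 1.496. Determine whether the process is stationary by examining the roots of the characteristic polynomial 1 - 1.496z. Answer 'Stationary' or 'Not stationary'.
\text{Not stationary}

The AR(p) characteristic polynomial is P(z) = 1 - 1.496z.
Stationarity requires all roots to lie outside the unit circle, i.e. |z| > 1 for every root.
This is linear in z: 1 + (-1.496) z = 0  =>  z = -1/(-1.496) = 0.668449,  |z| = 0.668449.
Moduli of all roots: 0.6684.
All moduli strictly greater than 1? No.
Verdict: Not stationary.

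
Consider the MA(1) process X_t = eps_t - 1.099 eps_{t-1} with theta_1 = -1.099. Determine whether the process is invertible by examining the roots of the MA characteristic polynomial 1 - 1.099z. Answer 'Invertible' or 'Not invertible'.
\text{Not invertible}

The MA(q) characteristic polynomial is P(z) = 1 - 1.099z.
Invertibility requires all roots to lie outside the unit circle, i.e. |z| > 1 for every root.
This is linear in z: 1 + (-1.099) z = 0  =>  z = -1/(-1.099) = 0.909918,  |z| = 0.909918.
Moduli of all roots: 0.9099.
All moduli strictly greater than 1? No.
Verdict: Not invertible.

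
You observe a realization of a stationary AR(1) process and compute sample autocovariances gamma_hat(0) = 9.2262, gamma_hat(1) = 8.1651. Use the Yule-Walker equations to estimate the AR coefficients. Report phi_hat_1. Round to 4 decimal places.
\hat\phi_{1} = 0.8850

The Yule-Walker equations for an AR(p) process read, in matrix form,
  Gamma_p phi = r_p,   with   (Gamma_p)_{ij} = gamma(|i - j|),
                       (r_p)_i = gamma(i),   i,j = 1..p.
Substitute the sample gammas (Toeplitz matrix and right-hand side of size 1):
  Gamma_p = [[9.2262]]
  r_p     = [8.1651]
With p = 1 this is the single equation gamma(0) phi_1 = gamma(1):
  phi_hat_1 = gamma(1) / gamma(0) = 8.1651 / 9.2262 = 0.8850.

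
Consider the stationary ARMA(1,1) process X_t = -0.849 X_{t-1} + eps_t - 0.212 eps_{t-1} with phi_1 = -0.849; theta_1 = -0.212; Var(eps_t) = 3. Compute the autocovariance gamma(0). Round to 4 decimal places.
\gamma(0) = 15.0959

Multiply the model equation by X_{t-k} and take expectations. With theta_0 = psi_0 = 1 and psi_j the MA(infinity) weights, this gives
  gamma(k) - sum_i phi_i gamma(k-i) = c_k,
  c_k = sigma^2 * sum_{j=k..q} theta_j psi_{j-k}   (c_k = 0 for k > q),
using gamma(-m) = gamma(m).
psi-weights needed (psi_j = theta_j + sum_i phi_i psi_{j-i}):
  psi_1 = theta_1 + phi_1 = -0.212 + (-0.849) = -1.061
Right-hand sides:
  c_0 = sigma^2 (1 + theta_1 psi_1) = 3 * (1 + (-0.212)(-1.061)) = 3 * 1.224932 = 3.674796
  c_1 = sigma^2 theta_1 = 3 * (-0.212) = -0.636
  c_2 = 0
Equations for k = 0 and k = 1 (AR order 1):
  gamma(0) = phi_1 gamma(1) + c_0
  gamma(1) = phi_1 gamma(0) + c_1
Substituting the second into the first: gamma(0) (1 - phi_1^2) = c_0 + phi_1 c_1, so
  gamma(0) = (c_0 + phi_1 c_1) / (1 - phi_1^2) = (3.674796 + (-0.849)(-0.636)) / (1 - (-0.849)^2) = 4.21476 / 0.279199 = 15.095899.
Therefore gamma(0) = 15.0959 (to 4 decimal places).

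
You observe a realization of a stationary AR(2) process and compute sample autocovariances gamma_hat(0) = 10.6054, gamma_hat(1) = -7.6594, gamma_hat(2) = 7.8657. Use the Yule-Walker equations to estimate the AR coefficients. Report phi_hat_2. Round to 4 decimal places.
\hat\phi_{2} = 0.4600

The Yule-Walker equations for an AR(p) process read, in matrix form,
  Gamma_p phi = r_p,   with   (Gamma_p)_{ij} = gamma(|i - j|),
                       (r_p)_i = gamma(i),   i,j = 1..p.
Substitute the sample gammas (Toeplitz matrix and right-hand side of size 2):
  Gamma_p = [[10.6054, -7.6594], [-7.6594, 10.6054]]
  r_p     = [-7.6594, 7.8657]
Written out:
  10.6054 phi_1 - 7.6594 phi_2 = -7.6594
  -7.6594 phi_1 + 10.6054 phi_2 = 7.8657
Solve by Cramer's rule:
  det = gamma(0)^2 - gamma(1)^2 = (10.6054)^2 - (-7.6594)^2 = 112.47450916 - 58.66640836 = 53.8081008
  phi_hat_1 = [gamma(1) gamma(0) - gamma(1) gamma(2)] / det = [(-7.6594)(10.6054) - (-7.6594)(7.8657)] / 53.8081008 = -20.98445818 / 53.8081008 = -0.39
  phi_hat_2 = [gamma(0) gamma(2) - gamma(1)^2] / det = [(10.6054)(7.8657) - (-7.6594)^2] / 53.8081008 = 24.75248642 / 53.8081008 = 0.46
So phi_hat = [-0.3900, 0.4600].
Therefore phi_hat_2 = 0.4600.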